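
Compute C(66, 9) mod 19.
1

Using Lucas' theorem:
Write n=66 and k=9 in base 19:
n in base 19: [3, 9]
k in base 19: [0, 9]
C(66,9) mod 19 = ∏ C(n_i, k_i) mod 19
Digit binomials (mod 19): C(3,0) = 1; C(9,9) = 1
Product: 1 × 1 = 1 ≡ 1 (mod 19)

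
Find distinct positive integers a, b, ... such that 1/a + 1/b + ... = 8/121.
1/16 + 1/277 + 1/178758 + 1/47931455088

Greedy algorithm:
8/121: ceiling(121/8) = 16, use 1/16
7/1936: ceiling(1936/7) = 277, use 1/277
3/536272: ceiling(536272/3) = 178758, use 1/178758
1/47931455088: ceiling(47931455088/1) = 47931455088, use 1/47931455088
Result: 8/121 = 1/16 + 1/277 + 1/178758 + 1/47931455088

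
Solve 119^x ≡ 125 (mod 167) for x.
67

Baby-step giant-step with step n = ⌈√167⌉ = 13.
Baby steps 119^j mod 167 (j:value) for j=0..12: 0:1, 1:119, 2:133, 3:129, 4:154, 5:123, 6:108, 7:160, 8:2, 9:71, 10:99, 11:91, 12:141.
Giant-step multiplier: 119^(-13) ≡ 119^(166-13) = 119^153 ≡ 74 (mod 167).
Giant steps γ_i = 125·74^i mod 167: γ_0=125, γ_1=65, γ_2=134, γ_3=63, γ_4=153, γ_5=133 (in table at j=2).
x = i·n + j = 5·13 + 2 = 67.
Check: 119^67 ≡ 125 (mod 167).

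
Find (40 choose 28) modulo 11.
10

Using Lucas' theorem:
Write n=40 and k=28 in base 11:
n in base 11: [3, 7]
k in base 11: [2, 6]
C(40,28) mod 11 = ∏ C(n_i, k_i) mod 11
Digit binomials (mod 11): C(3,2) = 3; C(7,6) = 7
Product: 3 × 7 = 21 ≡ 10 (mod 11)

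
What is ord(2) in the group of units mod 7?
3

7 is prime, so ord(2) divides φ(7) = 6.
Divisors of 6: 1, 2, 3, 6.
Repeated squaring: 2^1 ≡ 2, 2^2 ≡ 4, 2^4 ≡ 2 (mod 7).
Test 2^d mod 7 for each divisor d in increasing order:
2^1 ≡ 2
2^2 ≡ 4
2^3 = 2^2·2^1 ≡ 1  ← first divisor giving 1
The order is 3.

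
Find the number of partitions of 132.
6620830889

p(n) counts ways to write n as a sum of positive integers (order ignored).
Euler's pentagonal recurrence: p(k) = p(k-1) + p(k-2) - p(k-5) - p(k-7) + p(k-12) + p(k-15) - ... (offsets j(3j∓1)/2, signs ++--, p(0)=1, p(<0)=0).
DP table for k = 0..131: p(0)=1, p(1)=1, p(2)=2, p(3)=3, p(4)=5, p(5)=7, p(6)=11, p(7)=15, p(8)=22, p(9)=30, p(10)=42, p(11)=56, p(12)=77, p(13)=101, p(14)=135, p(15)=176, p(16)=231, p(17)=297, p(18)=385, p(19)=490, p(20)=627, p(21)=792, p(22)=1002, p(23)=1255, p(24)=1575, p(25)=1958, p(26)=2436, p(27)=3010, p(28)=3718, p(29)=4565, p(30)=5604, p(31)=6842, p(32)=8349, p(33)=10143, p(34)=12310, p(35)=14883, p(36)=17977, p(37)=21637, p(38)=26015, p(39)=31185, p(40)=37338, p(41)=44583, p(42)=53174, p(43)=63261, p(44)=75175, p(45)=89134, p(46)=105558, p(47)=124754, p(48)=147273, p(49)=173525, p(50)=204226, p(51)=239943, p(52)=281589, p(53)=329931, p(54)=386155, p(55)=451276, p(56)=526823, p(57)=614154, p(58)=715220, p(59)=831820, p(60)=966467, p(61)=1121505, p(62)=1300156, p(63)=1505499, p(64)=1741630, p(65)=2012558, p(66)=2323520, p(67)=2679689, p(68)=3087735, p(69)=3554345, p(70)=4087968, p(71)=4697205, p(72)=5392783, p(73)=6185689, p(74)=7089500, p(75)=8118264, p(76)=9289091, p(77)=10619863, p(78)=12132164, p(79)=13848650, p(80)=15796476, p(81)=18004327, p(82)=20506255, p(83)=23338469, p(84)=26543660, p(85)=30167357, p(86)=34262962, p(87)=38887673, p(88)=44108109, p(89)=49995925, p(90)=56634173, p(91)=64112359, p(92)=72533807, p(93)=82010177, p(94)=92669720, p(95)=104651419, p(96)=118114304, p(97)=133230930, p(98)=150198136, p(99)=169229875, p(100)=190569292, p(101)=214481126, p(102)=241265379, p(103)=271248950, p(104)=304801365, p(105)=342325709, p(106)=384276336, p(107)=431149389, p(108)=483502844, p(109)=541946240, p(110)=607163746, p(111)=679903203, p(112)=761002156, p(113)=851376628, p(114)=952050665, p(115)=1064144451, p(116)=1188908248, p(117)=1327710076, p(118)=1482074143, p(119)=1653668665, p(120)=1844349560, p(121)=2056148051, p(122)=2291320912, p(123)=2552338241, p(124)=2841940500, p(125)=3163127352, p(126)=3519222692, p(127)=3913864295, p(128)=4351078600, p(129)=4835271870, p(130)=5371315400, p(131)=5964539504.
Final step: p(132) = p(131) + p(130) - p(127) - p(125) + p(120) + p(117) - p(110) - p(106) + p(97) + p(92) - p(81) - p(75) + p(62) + p(55) - p(40) - p(32) + p(15) + p(6)
= 5964539504 + 5371315400 - 3913864295 - 3163127352 + 1844349560 + 1327710076 - 607163746 - 384276336 + 133230930 + 72533807 - 18004327 - 8118264 + 1300156 + 451276 - 37338 - 8349 + 176 + 11
= 6620830889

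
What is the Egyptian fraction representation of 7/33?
1/5 + 1/83 + 1/13695

Greedy algorithm:
7/33: ceiling(33/7) = 5, use 1/5
2/165: ceiling(165/2) = 83, use 1/83
1/13695: ceiling(13695/1) = 13695, use 1/13695
Result: 7/33 = 1/5 + 1/83 + 1/13695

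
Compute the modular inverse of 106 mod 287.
176

gcd(106, 287) = 1, so the inverse exists.
Extended Euclidean algorithm on (287, 106):
287 = 2 × 106 + 75  ⟹  75 = (1)·287 + (-2)·106
106 = 1 × 75 + 31  ⟹  31 = (-1)·287 + (3)·106
75 = 2 × 31 + 13  ⟹  13 = (3)·287 + (-8)·106
31 = 2 × 13 + 5  ⟹  5 = (-7)·287 + (19)·106
13 = 2 × 5 + 3  ⟹  3 = (17)·287 + (-46)·106
5 = 1 × 3 + 2  ⟹  2 = (-24)·287 + (65)·106
3 = 1 × 2 + 1  ⟹  1 = (41)·287 + (-111)·106
So (-111)·106 ≡ 1 (mod 287), i.e. 106^(-1) ≡ -111 ≡ 176 (mod 287).
Check: 106 × 176 = 18656 ≡ 1 (mod 287)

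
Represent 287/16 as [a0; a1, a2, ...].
[17; 1, 15]

Euclidean algorithm steps:
287 = 17 × 16 + 15
16 = 1 × 15 + 1
15 = 15 × 1 + 0
Continued fraction: [17; 1, 15]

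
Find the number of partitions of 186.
1171432692373

p(n) counts ways to write n as a sum of positive integers (order ignored).
Euler's pentagonal recurrence: p(k) = p(k-1) + p(k-2) - p(k-5) - p(k-7) + p(k-12) + p(k-15) - ... (offsets j(3j∓1)/2, signs ++--, p(0)=1, p(<0)=0).
DP table for k = 0..185: p(0)=1, p(1)=1, p(2)=2, p(3)=3, p(4)=5, p(5)=7, p(6)=11, p(7)=15, p(8)=22, p(9)=30, p(10)=42, p(11)=56, p(12)=77, p(13)=101, p(14)=135, p(15)=176, p(16)=231, p(17)=297, p(18)=385, p(19)=490, p(20)=627, p(21)=792, p(22)=1002, p(23)=1255, p(24)=1575, p(25)=1958, p(26)=2436, p(27)=3010, p(28)=3718, p(29)=4565, p(30)=5604, p(31)=6842, p(32)=8349, p(33)=10143, p(34)=12310, p(35)=14883, p(36)=17977, p(37)=21637, p(38)=26015, p(39)=31185, p(40)=37338, p(41)=44583, p(42)=53174, p(43)=63261, p(44)=75175, p(45)=89134, p(46)=105558, p(47)=124754, p(48)=147273, p(49)=173525, p(50)=204226, p(51)=239943, p(52)=281589, p(53)=329931, p(54)=386155, p(55)=451276, p(56)=526823, p(57)=614154, p(58)=715220, p(59)=831820, p(60)=966467, p(61)=1121505, p(62)=1300156, p(63)=1505499, p(64)=1741630, p(65)=2012558, p(66)=2323520, p(67)=2679689, p(68)=3087735, p(69)=3554345, p(70)=4087968, p(71)=4697205, p(72)=5392783, p(73)=6185689, p(74)=7089500, p(75)=8118264, p(76)=9289091, p(77)=10619863, p(78)=12132164, p(79)=13848650, p(80)=15796476, p(81)=18004327, p(82)=20506255, p(83)=23338469, p(84)=26543660, p(85)=30167357, p(86)=34262962, p(87)=38887673, p(88)=44108109, p(89)=49995925, p(90)=56634173, p(91)=64112359, p(92)=72533807, p(93)=82010177, p(94)=92669720, p(95)=104651419, p(96)=118114304, p(97)=133230930, p(98)=150198136, p(99)=169229875, p(100)=190569292, p(101)=214481126, p(102)=241265379, p(103)=271248950, p(104)=304801365, p(105)=342325709, p(106)=384276336, p(107)=431149389, p(108)=483502844, p(109)=541946240, p(110)=607163746, p(111)=679903203, p(112)=761002156, p(113)=851376628, p(114)=952050665, p(115)=1064144451, p(116)=1188908248, p(117)=1327710076, p(118)=1482074143, p(119)=1653668665, p(120)=1844349560, p(121)=2056148051, p(122)=2291320912, p(123)=2552338241, p(124)=2841940500, p(125)=3163127352, p(126)=3519222692, p(127)=3913864295, p(128)=4351078600, p(129)=4835271870, p(130)=5371315400, p(131)=5964539504, p(132)=6620830889, p(133)=7346629512, p(134)=8149040695, p(135)=9035836076, p(136)=10015581680, p(137)=11097645016, p(138)=12292341831, p(139)=13610949895, p(140)=15065878135, p(141)=16670689208, p(142)=18440293320, p(143)=20390982757, p(144)=22540654445, p(145)=24908858009, p(146)=27517052599, p(147)=30388671978, p(148)=33549419497, p(149)=37027355200, p(150)=40853235313, p(151)=45060624582, p(152)=49686288421, p(153)=54770336324, p(154)=60356673280, p(155)=66493182097, p(156)=73232243759, p(157)=80630964769, p(158)=88751778802, p(159)=97662728555, p(160)=107438159466, p(161)=118159068427, p(162)=129913904637, p(163)=142798995930, p(164)=156919475295, p(165)=172389800255, p(166)=189334822579, p(167)=207890420102, p(168)=228204732751, p(169)=250438925115, p(170)=274768617130, p(171)=301384802048, p(172)=330495499613, p(173)=362326859895, p(174)=397125074750, p(175)=435157697830, p(176)=476715857290, p(177)=522115831195, p(178)=571701605655, p(179)=625846753120, p(180)=684957390936, p(181)=749474411781, p(182)=819876908323, p(183)=896684817527, p(184)=980462880430, p(185)=1071823774337.
Final step: p(186) = p(185) + p(184) - p(181) - p(179) + p(174) + p(171) - p(164) - p(160) + p(151) + p(146) - p(135) - p(129) + p(116) + p(109) - p(94) - p(86) + p(69) + p(60) - p(41) - p(31) + p(10)
= 1071823774337 + 980462880430 - 749474411781 - 625846753120 + 397125074750 + 301384802048 - 156919475295 - 107438159466 + 45060624582 + 27517052599 - 9035836076 - 4835271870 + 1188908248 + 541946240 - 92669720 - 34262962 + 3554345 + 966467 - 44583 - 6842 + 42
= 1171432692373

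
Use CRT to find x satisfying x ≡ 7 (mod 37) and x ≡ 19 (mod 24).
451

Using Chinese Remainder Theorem:
M = 37 × 24 = 888
M1 = 24, M2 = 37
y1 = 24^(-1) mod 37 = 17
y2 = 37^(-1) mod 24 = 13
x = (7×24×17 + 19×37×13) mod 888 = 451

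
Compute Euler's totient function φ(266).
108

266 = 2 × 7 × 19
φ(n) = n × ∏(1 - 1/p) for each prime p dividing n
φ(266) = 266 × (1 - 1/2) × (1 - 1/7) × (1 - 1/19) = 108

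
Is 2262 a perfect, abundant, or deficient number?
abundant

Proper divisors of 2262: sum = 1 + 2 + 3 + 6 + 13 + 26 + 29 + 39 + 58 + 78 + 87 + 174 + 377 + 754 + 1131 = 2778
Since 2778 > 2262, 2262 is abundant.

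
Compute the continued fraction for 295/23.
[12; 1, 4, 1, 3]

Euclidean algorithm steps:
295 = 12 × 23 + 19
23 = 1 × 19 + 4
19 = 4 × 4 + 3
4 = 1 × 3 + 1
3 = 3 × 1 + 0
Continued fraction: [12; 1, 4, 1, 3]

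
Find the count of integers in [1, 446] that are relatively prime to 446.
222

446 = 2 × 223
φ(n) = n × ∏(1 - 1/p) for each prime p dividing n
φ(446) = 446 × (1 - 1/2) × (1 - 1/223) = 222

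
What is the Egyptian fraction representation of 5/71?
1/15 + 1/267 + 1/94785

Greedy algorithm:
5/71: ceiling(71/5) = 15, use 1/15
4/1065: ceiling(1065/4) = 267, use 1/267
1/94785: ceiling(94785/1) = 94785, use 1/94785
Result: 5/71 = 1/15 + 1/267 + 1/94785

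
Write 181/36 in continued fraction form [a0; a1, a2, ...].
[5; 36]

Euclidean algorithm steps:
181 = 5 × 36 + 1
36 = 36 × 1 + 0
Continued fraction: [5; 36]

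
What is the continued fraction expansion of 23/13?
[1; 1, 3, 3]

Euclidean algorithm steps:
23 = 1 × 13 + 10
13 = 1 × 10 + 3
10 = 3 × 3 + 1
3 = 3 × 1 + 0
Continued fraction: [1; 1, 3, 3]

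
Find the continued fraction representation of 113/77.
[1; 2, 7, 5]

Euclidean algorithm steps:
113 = 1 × 77 + 36
77 = 2 × 36 + 5
36 = 7 × 5 + 1
5 = 5 × 1 + 0
Continued fraction: [1; 2, 7, 5]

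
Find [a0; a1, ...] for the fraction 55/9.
[6; 9]

Euclidean algorithm steps:
55 = 6 × 9 + 1
9 = 9 × 1 + 0
Continued fraction: [6; 9]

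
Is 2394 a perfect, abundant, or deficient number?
abundant

Proper divisors of 2394: sum = 1 + 2 + 3 + 6 + 7 + 9 + 14 + 18 + ... + 342 + 399 + 798 + 1197 (23 divisors) = 3846
Since 3846 > 2394, 2394 is abundant.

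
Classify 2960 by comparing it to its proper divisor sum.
abundant

Proper divisors of 2960: sum = 1 + 2 + 4 + 5 + 8 + 10 + 16 + 20 + ... + 370 + 592 + 740 + 1480 (19 divisors) = 4108
Since 4108 > 2960, 2960 is abundant.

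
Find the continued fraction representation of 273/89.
[3; 14, 1, 5]

Euclidean algorithm steps:
273 = 3 × 89 + 6
89 = 14 × 6 + 5
6 = 1 × 5 + 1
5 = 5 × 1 + 0
Continued fraction: [3; 14, 1, 5]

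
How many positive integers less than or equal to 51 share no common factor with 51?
32

51 = 3 × 17
φ(n) = n × ∏(1 - 1/p) for each prime p dividing n
φ(51) = 51 × (1 - 1/3) × (1 - 1/17) = 32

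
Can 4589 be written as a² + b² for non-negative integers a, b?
10² + 67² (a=10, b=67)

Factorization: 4589 = 13 × 353
By Fermat: n is sum of two squares iff every prime p ≡ 3 (mod 4) appears to even power.
All primes ≡ 3 (mod 4) appear to even power.
Search a = 0, 1, 2, … for 4589 - a² a perfect square: first hit at a = 10: 4589 - 100 = 4489 = 67².
4589 = 10² + 67² = 100 + 4489 ✓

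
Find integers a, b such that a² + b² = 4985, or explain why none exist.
19² + 68² (a=19, b=68)

Factorization: 4985 = 5 × 997
By Fermat: n is sum of two squares iff every prime p ≡ 3 (mod 4) appears to even power.
All primes ≡ 3 (mod 4) appear to even power.
Search a = 0, 1, 2, … for 4985 - a² a perfect square: first hit at a = 19: 4985 - 361 = 4624 = 68².
4985 = 19² + 68² = 361 + 4624 ✓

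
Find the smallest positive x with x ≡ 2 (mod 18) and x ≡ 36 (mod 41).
200

Using Chinese Remainder Theorem:
M = 18 × 41 = 738
M1 = 41, M2 = 18
y1 = 41^(-1) mod 18 = 11
y2 = 18^(-1) mod 41 = 16
x = (2×41×11 + 36×18×16) mod 738 = 200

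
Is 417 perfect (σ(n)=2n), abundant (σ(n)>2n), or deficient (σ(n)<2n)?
deficient

Proper divisors of 417: sum = 1 + 3 + 139 = 143
Since 143 < 417, 417 is deficient.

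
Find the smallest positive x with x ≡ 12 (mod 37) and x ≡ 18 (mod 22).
678

Using Chinese Remainder Theorem:
M = 37 × 22 = 814
M1 = 22, M2 = 37
y1 = 22^(-1) mod 37 = 32
y2 = 37^(-1) mod 22 = 3
x = (12×22×32 + 18×37×3) mod 814 = 678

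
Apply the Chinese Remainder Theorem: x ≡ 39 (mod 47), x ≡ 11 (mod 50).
1261

Using Chinese Remainder Theorem:
M = 47 × 50 = 2350
M1 = 50, M2 = 47
y1 = 50^(-1) mod 47 = 16
y2 = 47^(-1) mod 50 = 33
x = (39×50×16 + 11×47×33) mod 2350 = 1261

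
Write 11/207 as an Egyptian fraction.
1/19 + 1/1967 + 1/7736211

Greedy algorithm:
11/207: ceiling(207/11) = 19, use 1/19
2/3933: ceiling(3933/2) = 1967, use 1/1967
1/7736211: ceiling(7736211/1) = 7736211, use 1/7736211
Result: 11/207 = 1/19 + 1/1967 + 1/7736211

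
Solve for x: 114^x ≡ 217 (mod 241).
56

Baby-step giant-step with step n = ⌈√241⌉ = 16.
Baby steps 114^j mod 241 (j:value) for j=0..15: 0:1, 1:114, 2:223, 3:117, 4:83, 5:63, 6:193, 7:71, 8:141, 9:168, 10:113, 11:109, 12:135, 13:207, 14:221, 15:130.
Giant-step multiplier: 114^(-16) ≡ 114^(240-16) = 114^224 ≡ 160 (mod 241).
Giant steps γ_i = 217·160^i mod 241: γ_0=217, γ_1=16, γ_2=150, γ_3=141 (in table at j=8).
x = i·n + j = 3·16 + 8 = 56.
Check: 114^56 ≡ 217 (mod 241).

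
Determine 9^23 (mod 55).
14

Repeated squaring. Binary of 23 = 10111.
9^1 ≡ 9 (mod 55); 9^2 ≡ 26 (mod 55); 9^4 ≡ 16 (mod 55); 9^8 ≡ 36 (mod 55); 9^16 ≡ 31 (mod 55)
9^23 = 9^1 × 9^2 × 9^4 × 9^16 ≡ 14 (mod 55)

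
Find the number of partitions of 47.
124754

p(n) counts ways to write n as a sum of positive integers (order ignored).
Euler's pentagonal recurrence: p(k) = p(k-1) + p(k-2) - p(k-5) - p(k-7) + p(k-12) + p(k-15) - ... (offsets j(3j∓1)/2, signs ++--, p(0)=1, p(<0)=0).
DP table for k = 0..46: p(0)=1, p(1)=1, p(2)=2, p(3)=3, p(4)=5, p(5)=7, p(6)=11, p(7)=15, p(8)=22, p(9)=30, p(10)=42, p(11)=56, p(12)=77, p(13)=101, p(14)=135, p(15)=176, p(16)=231, p(17)=297, p(18)=385, p(19)=490, p(20)=627, p(21)=792, p(22)=1002, p(23)=1255, p(24)=1575, p(25)=1958, p(26)=2436, p(27)=3010, p(28)=3718, p(29)=4565, p(30)=5604, p(31)=6842, p(32)=8349, p(33)=10143, p(34)=12310, p(35)=14883, p(36)=17977, p(37)=21637, p(38)=26015, p(39)=31185, p(40)=37338, p(41)=44583, p(42)=53174, p(43)=63261, p(44)=75175, p(45)=89134, p(46)=105558.
Final step: p(47) = p(46) + p(45) - p(42) - p(40) + p(35) + p(32) - p(25) - p(21) + p(12) + p(7)
= 105558 + 89134 - 53174 - 37338 + 14883 + 8349 - 1958 - 792 + 77 + 15
= 124754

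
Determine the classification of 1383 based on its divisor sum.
deficient

Proper divisors of 1383: sum = 1 + 3 + 461 = 465
Since 465 < 1383, 1383 is deficient.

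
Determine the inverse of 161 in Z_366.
341

gcd(161, 366) = 1, so the inverse exists.
Extended Euclidean algorithm on (366, 161):
366 = 2 × 161 + 44  ⟹  44 = (1)·366 + (-2)·161
161 = 3 × 44 + 29  ⟹  29 = (-3)·366 + (7)·161
44 = 1 × 29 + 15  ⟹  15 = (4)·366 + (-9)·161
29 = 1 × 15 + 14  ⟹  14 = (-7)·366 + (16)·161
15 = 1 × 14 + 1  ⟹  1 = (11)·366 + (-25)·161
So (-25)·161 ≡ 1 (mod 366), i.e. 161^(-1) ≡ -25 ≡ 341 (mod 366).
Check: 161 × 341 = 54901 ≡ 1 (mod 366)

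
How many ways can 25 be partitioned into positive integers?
1958

p(n) counts ways to write n as a sum of positive integers (order ignored).
Euler's pentagonal recurrence: p(k) = p(k-1) + p(k-2) - p(k-5) - p(k-7) + p(k-12) + p(k-15) - ... (offsets j(3j∓1)/2, signs ++--, p(0)=1, p(<0)=0).
DP table for k = 0..24: p(0)=1, p(1)=1, p(2)=2, p(3)=3, p(4)=5, p(5)=7, p(6)=11, p(7)=15, p(8)=22, p(9)=30, p(10)=42, p(11)=56, p(12)=77, p(13)=101, p(14)=135, p(15)=176, p(16)=231, p(17)=297, p(18)=385, p(19)=490, p(20)=627, p(21)=792, p(22)=1002, p(23)=1255, p(24)=1575.
Final step: p(25) = p(24) + p(23) - p(20) - p(18) + p(13) + p(10) - p(3)
= 1575 + 1255 - 627 - 385 + 101 + 42 - 3
= 1958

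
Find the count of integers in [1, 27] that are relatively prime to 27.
18

27 = 3^3
φ(n) = n × ∏(1 - 1/p) for each prime p dividing n
φ(27) = 27 × (1 - 1/3) = 18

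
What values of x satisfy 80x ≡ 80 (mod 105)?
x ≡ 1 (mod 21)

gcd(80, 105) = 5, which divides 80, so solutions exist.
Divide through by 5: 16x ≡ 16 (mod 21).
Find 16^(-1) mod 21 by the extended Euclidean algorithm:
21 = 1 × 16 + 5  ⟹  5 = (1)·21 + (-1)·16
16 = 3 × 5 + 1  ⟹  1 = (-3)·21 + (4)·16
So (4)·16 ≡ 1 (mod 21), i.e. 16^(-1) ≡ 4 (mod 21).
x ≡ 4 × 16 = 64 ≡ 1 (mod 21).
Check: 80 × 1 = 80 ≡ 80 (mod 105).
x ≡ 1 (mod 21), giving 5 solutions mod 105.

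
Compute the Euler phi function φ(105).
48

105 = 3 × 5 × 7
φ(n) = n × ∏(1 - 1/p) for each prime p dividing n
φ(105) = 105 × (1 - 1/3) × (1 - 1/5) × (1 - 1/7) = 48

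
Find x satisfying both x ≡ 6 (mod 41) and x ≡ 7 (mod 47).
1605

Using Chinese Remainder Theorem:
M = 41 × 47 = 1927
M1 = 47, M2 = 41
y1 = 47^(-1) mod 41 = 7
y2 = 41^(-1) mod 47 = 39
x = (6×47×7 + 7×41×39) mod 1927 = 1605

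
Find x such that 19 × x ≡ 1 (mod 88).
51

gcd(19, 88) = 1, so the inverse exists.
Extended Euclidean algorithm on (88, 19):
88 = 4 × 19 + 12  ⟹  12 = (1)·88 + (-4)·19
19 = 1 × 12 + 7  ⟹  7 = (-1)·88 + (5)·19
12 = 1 × 7 + 5  ⟹  5 = (2)·88 + (-9)·19
7 = 1 × 5 + 2  ⟹  2 = (-3)·88 + (14)·19
5 = 2 × 2 + 1  ⟹  1 = (8)·88 + (-37)·19
So (-37)·19 ≡ 1 (mod 88), i.e. 19^(-1) ≡ -37 ≡ 51 (mod 88).
Check: 19 × 51 = 969 ≡ 1 (mod 88)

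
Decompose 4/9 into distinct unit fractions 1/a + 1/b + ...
1/3 + 1/9

Greedy algorithm:
4/9: ceiling(9/4) = 3, use 1/3
1/9: ceiling(9/1) = 9, use 1/9
Result: 4/9 = 1/3 + 1/9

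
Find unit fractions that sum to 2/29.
1/15 + 1/435

Greedy algorithm:
2/29: ceiling(29/2) = 15, use 1/15
1/435: ceiling(435/1) = 435, use 1/435
Result: 2/29 = 1/15 + 1/435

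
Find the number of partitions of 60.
966467

p(n) counts ways to write n as a sum of positive integers (order ignored).
Euler's pentagonal recurrence: p(k) = p(k-1) + p(k-2) - p(k-5) - p(k-7) + p(k-12) + p(k-15) - ... (offsets j(3j∓1)/2, signs ++--, p(0)=1, p(<0)=0).
DP table for k = 0..59: p(0)=1, p(1)=1, p(2)=2, p(3)=3, p(4)=5, p(5)=7, p(6)=11, p(7)=15, p(8)=22, p(9)=30, p(10)=42, p(11)=56, p(12)=77, p(13)=101, p(14)=135, p(15)=176, p(16)=231, p(17)=297, p(18)=385, p(19)=490, p(20)=627, p(21)=792, p(22)=1002, p(23)=1255, p(24)=1575, p(25)=1958, p(26)=2436, p(27)=3010, p(28)=3718, p(29)=4565, p(30)=5604, p(31)=6842, p(32)=8349, p(33)=10143, p(34)=12310, p(35)=14883, p(36)=17977, p(37)=21637, p(38)=26015, p(39)=31185, p(40)=37338, p(41)=44583, p(42)=53174, p(43)=63261, p(44)=75175, p(45)=89134, p(46)=105558, p(47)=124754, p(48)=147273, p(49)=173525, p(50)=204226, p(51)=239943, p(52)=281589, p(53)=329931, p(54)=386155, p(55)=451276, p(56)=526823, p(57)=614154, p(58)=715220, p(59)=831820.
Final step: p(60) = p(59) + p(58) - p(55) - p(53) + p(48) + p(45) - p(38) - p(34) + p(25) + p(20) - p(9) - p(3)
= 831820 + 715220 - 451276 - 329931 + 147273 + 89134 - 26015 - 12310 + 1958 + 627 - 30 - 3
= 966467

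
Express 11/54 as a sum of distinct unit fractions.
1/5 + 1/270

Greedy algorithm:
11/54: ceiling(54/11) = 5, use 1/5
1/270: ceiling(270/1) = 270, use 1/270
Result: 11/54 = 1/5 + 1/270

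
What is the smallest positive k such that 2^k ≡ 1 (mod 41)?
20

41 is prime, so ord(2) divides φ(41) = 40.
Divisors of 40: 1, 2, 4, 5, 8, 10, 20, 40.
Repeated squaring: 2^1 ≡ 2, 2^2 ≡ 4, 2^4 ≡ 16, 2^8 ≡ 10, 2^16 ≡ 18, 2^32 ≡ 37 (mod 41).
Test 2^d mod 41 for each divisor d in increasing order:
2^1 ≡ 2
2^2 ≡ 4
2^4 ≡ 16
2^5 = 2^4·2^1 ≡ 32
2^8 ≡ 10
2^10 = 2^8·2^2 ≡ 40
2^20 = 2^16·2^4 ≡ 1  ← first divisor giving 1
The order is 20.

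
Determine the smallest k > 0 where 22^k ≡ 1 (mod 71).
70

71 is prime, so ord(22) divides φ(71) = 70.
Divisors of 70: 1, 2, 5, 7, 10, 14, 35, 70.
Repeated squaring: 22^1 ≡ 22, 22^2 ≡ 58, 22^4 ≡ 27, 22^8 ≡ 19, 22^16 ≡ 6, 22^32 ≡ 36, 22^64 ≡ 18 (mod 71).
Test 22^d mod 71 for each divisor d in increasing order:
22^1 ≡ 22
22^2 ≡ 58
22^5 = 22^4·22^1 ≡ 26
22^7 = 22^4·22^2·22^1 ≡ 17
22^10 = 22^8·22^2 ≡ 37
22^14 = 22^8·22^4·22^2 ≡ 5
22^35 = 22^32·22^2·22^1 ≡ 70
22^70 = 22^64·22^4·22^2 ≡ 1  ← first divisor giving 1
The order is 70.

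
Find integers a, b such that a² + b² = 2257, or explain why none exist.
24² + 41² (a=24, b=41)

Factorization: 2257 = 37 × 61
By Fermat: n is sum of two squares iff every prime p ≡ 3 (mod 4) appears to even power.
All primes ≡ 3 (mod 4) appear to even power.
Search a = 0, 1, 2, … for 2257 - a² a perfect square: first hit at a = 24: 2257 - 576 = 1681 = 41².
2257 = 24² + 41² = 576 + 1681 ✓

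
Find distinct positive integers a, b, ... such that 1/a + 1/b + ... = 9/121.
1/14 + 1/339 + 1/574266

Greedy algorithm:
9/121: ceiling(121/9) = 14, use 1/14
5/1694: ceiling(1694/5) = 339, use 1/339
1/574266: ceiling(574266/1) = 574266, use 1/574266
Result: 9/121 = 1/14 + 1/339 + 1/574266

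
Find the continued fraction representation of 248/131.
[1; 1, 8, 2, 1, 4]

Euclidean algorithm steps:
248 = 1 × 131 + 117
131 = 1 × 117 + 14
117 = 8 × 14 + 5
14 = 2 × 5 + 4
5 = 1 × 4 + 1
4 = 4 × 1 + 0
Continued fraction: [1; 1, 8, 2, 1, 4]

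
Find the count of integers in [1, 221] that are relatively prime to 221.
192

221 = 13 × 17
φ(n) = n × ∏(1 - 1/p) for each prime p dividing n
φ(221) = 221 × (1 - 1/13) × (1 - 1/17) = 192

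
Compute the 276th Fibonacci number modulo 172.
144

Matrix identity: Q^n = [[F_(n+1), F_n], [F_n, F_(n-1)]] with Q = [[1,1],[1,0]].
n = 276 = 100010100₂. Square-and-multiply, entries mod 172:
Q^1 = [[1,1],[1,0]]
Q^2 = (Q^1)² = [[2,1],[1,1]]
Q^4 = (Q^2)² = [[5,3],[3,2]]
Q^8 = (Q^4)² = [[34,21],[21,13]]
Q^17 = (Q^8)²·Q = [[4,49],[49,127]]
Q^34 = (Q^17)² = [[9,55],[55,126]]
Q^69 = (Q^34)²·Q = [[39,10],[10,29]]
Q^138 = (Q^69)² = [[73,164],[164,81]]
Q^276 = (Q^138)² = [[61,144],[144,89]]
F_276 mod 172 = Q^276[0][1] = 144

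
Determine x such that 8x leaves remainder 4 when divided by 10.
x ≡ 3 (mod 5)

gcd(8, 10) = 2, which divides 4, so solutions exist.
Divide through by 2: 4x ≡ 2 (mod 5).
Find 4^(-1) mod 5 by the extended Euclidean algorithm:
5 = 1 × 4 + 1  ⟹  1 = (1)·5 + (-1)·4
So (-1)·4 ≡ 1 (mod 5), i.e. 4^(-1) ≡ -1 ≡ 4 (mod 5).
x ≡ 4 × 2 = 8 ≡ 3 (mod 5).
Check: 8 × 3 = 24 ≡ 4 (mod 10).
x ≡ 3 (mod 5), giving 2 solutions mod 10.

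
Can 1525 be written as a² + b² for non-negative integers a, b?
2² + 39² (a=2, b=39)

Factorization: 1525 = 5^2 × 61
By Fermat: n is sum of two squares iff every prime p ≡ 3 (mod 4) appears to even power.
All primes ≡ 3 (mod 4) appear to even power.
Search a = 0, 1, 2, … for 1525 - a² a perfect square: first hit at a = 2: 1525 - 4 = 1521 = 39².
1525 = 2² + 39² = 4 + 1521 ✓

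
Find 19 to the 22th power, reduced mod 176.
9

Repeated squaring. Binary of 22 = 10110.
19^1 ≡ 19 (mod 176); 19^2 ≡ 9 (mod 176); 19^4 ≡ 81 (mod 176); 19^8 ≡ 49 (mod 176); 19^16 ≡ 113 (mod 176)
19^22 = 19^2 × 19^4 × 19^16 ≡ 9 (mod 176)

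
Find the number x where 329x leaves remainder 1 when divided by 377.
322

gcd(329, 377) = 1, so the inverse exists.
Extended Euclidean algorithm on (377, 329):
377 = 1 × 329 + 48  ⟹  48 = (1)·377 + (-1)·329
329 = 6 × 48 + 41  ⟹  41 = (-6)·377 + (7)·329
48 = 1 × 41 + 7  ⟹  7 = (7)·377 + (-8)·329
41 = 5 × 7 + 6  ⟹  6 = (-41)·377 + (47)·329
7 = 1 × 6 + 1  ⟹  1 = (48)·377 + (-55)·329
So (-55)·329 ≡ 1 (mod 377), i.e. 329^(-1) ≡ -55 ≡ 322 (mod 377).
Check: 329 × 322 = 105938 ≡ 1 (mod 377)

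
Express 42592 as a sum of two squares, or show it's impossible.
Not possible

Factorization: 42592 = 2^5 × 11^3
By Fermat: n is sum of two squares iff every prime p ≡ 3 (mod 4) appears to even power.
Prime(s) ≡ 3 (mod 4) with odd exponent: [(11, 3)]
Therefore 42592 cannot be expressed as a² + b².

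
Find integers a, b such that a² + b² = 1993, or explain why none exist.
12² + 43² (a=12, b=43)

Factorization: 1993 = 1993
By Fermat: n is sum of two squares iff every prime p ≡ 3 (mod 4) appears to even power.
All primes ≡ 3 (mod 4) appear to even power.
Search a = 0, 1, 2, … for 1993 - a² a perfect square: first hit at a = 12: 1993 - 144 = 1849 = 43².
1993 = 12² + 43² = 144 + 1849 ✓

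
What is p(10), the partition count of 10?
42

p(n) counts ways to write n as a sum of positive integers (order ignored).
Examples: 10; 9 + 1; 8 + 2; 8 + 1 + 1; 7 + 3; ... (42 total)
p(10) = 42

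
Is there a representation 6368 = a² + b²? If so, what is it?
Not possible

Factorization: 6368 = 2^5 × 199
By Fermat: n is sum of two squares iff every prime p ≡ 3 (mod 4) appears to even power.
Prime(s) ≡ 3 (mod 4) with odd exponent: [(199, 1)]
Therefore 6368 cannot be expressed as a² + b².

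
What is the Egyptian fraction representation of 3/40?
1/14 + 1/280

Greedy algorithm:
3/40: ceiling(40/3) = 14, use 1/14
1/280: ceiling(280/1) = 280, use 1/280
Result: 3/40 = 1/14 + 1/280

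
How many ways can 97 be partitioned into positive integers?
133230930

p(n) counts ways to write n as a sum of positive integers (order ignored).
Euler's pentagonal recurrence: p(k) = p(k-1) + p(k-2) - p(k-5) - p(k-7) + p(k-12) + p(k-15) - ... (offsets j(3j∓1)/2, signs ++--, p(0)=1, p(<0)=0).
DP table for k = 0..96: p(0)=1, p(1)=1, p(2)=2, p(3)=3, p(4)=5, p(5)=7, p(6)=11, p(7)=15, p(8)=22, p(9)=30, p(10)=42, p(11)=56, p(12)=77, p(13)=101, p(14)=135, p(15)=176, p(16)=231, p(17)=297, p(18)=385, p(19)=490, p(20)=627, p(21)=792, p(22)=1002, p(23)=1255, p(24)=1575, p(25)=1958, p(26)=2436, p(27)=3010, p(28)=3718, p(29)=4565, p(30)=5604, p(31)=6842, p(32)=8349, p(33)=10143, p(34)=12310, p(35)=14883, p(36)=17977, p(37)=21637, p(38)=26015, p(39)=31185, p(40)=37338, p(41)=44583, p(42)=53174, p(43)=63261, p(44)=75175, p(45)=89134, p(46)=105558, p(47)=124754, p(48)=147273, p(49)=173525, p(50)=204226, p(51)=239943, p(52)=281589, p(53)=329931, p(54)=386155, p(55)=451276, p(56)=526823, p(57)=614154, p(58)=715220, p(59)=831820, p(60)=966467, p(61)=1121505, p(62)=1300156, p(63)=1505499, p(64)=1741630, p(65)=2012558, p(66)=2323520, p(67)=2679689, p(68)=3087735, p(69)=3554345, p(70)=4087968, p(71)=4697205, p(72)=5392783, p(73)=6185689, p(74)=7089500, p(75)=8118264, p(76)=9289091, p(77)=10619863, p(78)=12132164, p(79)=13848650, p(80)=15796476, p(81)=18004327, p(82)=20506255, p(83)=23338469, p(84)=26543660, p(85)=30167357, p(86)=34262962, p(87)=38887673, p(88)=44108109, p(89)=49995925, p(90)=56634173, p(91)=64112359, p(92)=72533807, p(93)=82010177, p(94)=92669720, p(95)=104651419, p(96)=118114304.
Final step: p(97) = p(96) + p(95) - p(92) - p(90) + p(85) + p(82) - p(75) - p(71) + p(62) + p(57) - p(46) - p(40) + p(27) + p(20) - p(5)
= 118114304 + 104651419 - 72533807 - 56634173 + 30167357 + 20506255 - 8118264 - 4697205 + 1300156 + 614154 - 105558 - 37338 + 3010 + 627 - 7
= 133230930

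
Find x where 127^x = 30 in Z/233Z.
146

Baby-step giant-step with step n = ⌈√233⌉ = 16.
Baby steps 127^j mod 233 (j:value) for j=0..15: 0:1, 1:127, 2:52, 3:80, 4:141, 5:199, 6:109, 7:96, 8:76, 9:99, 10:224, 11:22, 12:231, 13:212, 14:129, 15:73.
Giant-step multiplier: 127^(-16) ≡ 127^(232-16) = 127^216 ≡ 19 (mod 233).
Giant steps γ_i = 30·19^i mod 233: γ_0=30, γ_1=104, γ_2=112, γ_3=31, γ_4=123, γ_5=7, γ_6=133, γ_7=197, γ_8=15, γ_9=52 (in table at j=2).
x = i·n + j = 9·16 + 2 = 146.
Check: 127^146 ≡ 30 (mod 233).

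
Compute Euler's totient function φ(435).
224

435 = 3 × 5 × 29
φ(n) = n × ∏(1 - 1/p) for each prime p dividing n
φ(435) = 435 × (1 - 1/3) × (1 - 1/5) × (1 - 1/29) = 224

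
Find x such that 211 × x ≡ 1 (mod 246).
7

gcd(211, 246) = 1, so the inverse exists.
Extended Euclidean algorithm on (246, 211):
246 = 1 × 211 + 35  ⟹  35 = (1)·246 + (-1)·211
211 = 6 × 35 + 1  ⟹  1 = (-6)·246 + (7)·211
So (7)·211 ≡ 1 (mod 246), i.e. 211^(-1) ≡ 7 (mod 246).
Check: 211 × 7 = 1477 ≡ 1 (mod 246)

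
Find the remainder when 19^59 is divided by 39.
37

Repeated squaring. Binary of 59 = 111011.
19^1 ≡ 19 (mod 39); 19^2 ≡ 10 (mod 39); 19^4 ≡ 22 (mod 39); 19^8 ≡ 16 (mod 39); 19^16 ≡ 22 (mod 39); 19^32 ≡ 16 (mod 39)
19^59 = 19^1 × 19^2 × 19^8 × 19^16 × 19^32 ≡ 37 (mod 39)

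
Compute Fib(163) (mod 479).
143

Matrix identity: Q^n = [[F_(n+1), F_n], [F_n, F_(n-1)]] with Q = [[1,1],[1,0]].
n = 163 = 10100011₂. Square-and-multiply, entries mod 479:
Q^1 = [[1,1],[1,0]]
Q^2 = (Q^1)² = [[2,1],[1,1]]
Q^5 = (Q^2)²·Q = [[8,5],[5,3]]
Q^10 = (Q^5)² = [[89,55],[55,34]]
Q^20 = (Q^10)² = [[408,59],[59,349]]
Q^40 = (Q^20)² = [[379,116],[116,263]]
Q^81 = (Q^40)²·Q = [[212,464],[464,227]]
Q^163 = (Q^81)²·Q = [[264,143],[143,121]]
F_163 mod 479 = Q^163[0][1] = 143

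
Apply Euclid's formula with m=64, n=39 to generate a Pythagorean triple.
(2575, 4992, 5617)

Euclid's formula: a = m² - n², b = 2mn, c = m² + n²
m = 64, n = 39
a = 64² - 39² = 4096 - 1521 = 2575
b = 2 × 64 × 39 = 4992
c = 64² + 39² = 4096 + 1521 = 5617
Verification: 2575² + 4992² = 6630625 + 24920064 = 31550689 = 5617² ✓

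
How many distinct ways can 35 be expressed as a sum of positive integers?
14883

p(n) counts ways to write n as a sum of positive integers (order ignored).
Euler's pentagonal recurrence: p(k) = p(k-1) + p(k-2) - p(k-5) - p(k-7) + p(k-12) + p(k-15) - ... (offsets j(3j∓1)/2, signs ++--, p(0)=1, p(<0)=0).
DP table for k = 0..34: p(0)=1, p(1)=1, p(2)=2, p(3)=3, p(4)=5, p(5)=7, p(6)=11, p(7)=15, p(8)=22, p(9)=30, p(10)=42, p(11)=56, p(12)=77, p(13)=101, p(14)=135, p(15)=176, p(16)=231, p(17)=297, p(18)=385, p(19)=490, p(20)=627, p(21)=792, p(22)=1002, p(23)=1255, p(24)=1575, p(25)=1958, p(26)=2436, p(27)=3010, p(28)=3718, p(29)=4565, p(30)=5604, p(31)=6842, p(32)=8349, p(33)=10143, p(34)=12310.
Final step: p(35) = p(34) + p(33) - p(30) - p(28) + p(23) + p(20) - p(13) - p(9) + p(0)
= 12310 + 10143 - 5604 - 3718 + 1255 + 627 - 101 - 30 + 1
= 14883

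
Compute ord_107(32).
106

107 is prime, so ord(32) divides φ(107) = 106.
Divisors of 106: 1, 2, 53, 106.
Repeated squaring: 32^1 ≡ 32, 32^2 ≡ 61, 32^4 ≡ 83, 32^8 ≡ 41, 32^16 ≡ 76, 32^32 ≡ 105, 32^64 ≡ 4 (mod 107).
Test 32^d mod 107 for each divisor d in increasing order:
32^1 ≡ 32
32^2 ≡ 61
32^53 = 32^32·32^16·32^4·32^1 ≡ 106
32^106 = 32^64·32^32·32^8·32^2 ≡ 1  ← first divisor giving 1
The order is 106.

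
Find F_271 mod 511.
127

Matrix identity: Q^n = [[F_(n+1), F_n], [F_n, F_(n-1)]] with Q = [[1,1],[1,0]].
n = 271 = 100001111₂. Square-and-multiply, entries mod 511:
Q^1 = [[1,1],[1,0]]
Q^2 = (Q^1)² = [[2,1],[1,1]]
Q^4 = (Q^2)² = [[5,3],[3,2]]
Q^8 = (Q^4)² = [[34,21],[21,13]]
Q^16 = (Q^8)² = [[64,476],[476,99]]
Q^33 = (Q^16)²·Q = [[127,211],[211,427]]
Q^67 = (Q^33)²·Q = [[227,352],[352,386]]
Q^135 = (Q^67)²·Q = [[294,160],[160,134]]
Q^271 = (Q^135)²·Q = [[133,127],[127,6]]
F_271 mod 511 = Q^271[0][1] = 127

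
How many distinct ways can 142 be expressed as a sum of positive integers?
18440293320

p(n) counts ways to write n as a sum of positive integers (order ignored).
Euler's pentagonal recurrence: p(k) = p(k-1) + p(k-2) - p(k-5) - p(k-7) + p(k-12) + p(k-15) - ... (offsets j(3j∓1)/2, signs ++--, p(0)=1, p(<0)=0).
DP table for k = 0..141: p(0)=1, p(1)=1, p(2)=2, p(3)=3, p(4)=5, p(5)=7, p(6)=11, p(7)=15, p(8)=22, p(9)=30, p(10)=42, p(11)=56, p(12)=77, p(13)=101, p(14)=135, p(15)=176, p(16)=231, p(17)=297, p(18)=385, p(19)=490, p(20)=627, p(21)=792, p(22)=1002, p(23)=1255, p(24)=1575, p(25)=1958, p(26)=2436, p(27)=3010, p(28)=3718, p(29)=4565, p(30)=5604, p(31)=6842, p(32)=8349, p(33)=10143, p(34)=12310, p(35)=14883, p(36)=17977, p(37)=21637, p(38)=26015, p(39)=31185, p(40)=37338, p(41)=44583, p(42)=53174, p(43)=63261, p(44)=75175, p(45)=89134, p(46)=105558, p(47)=124754, p(48)=147273, p(49)=173525, p(50)=204226, p(51)=239943, p(52)=281589, p(53)=329931, p(54)=386155, p(55)=451276, p(56)=526823, p(57)=614154, p(58)=715220, p(59)=831820, p(60)=966467, p(61)=1121505, p(62)=1300156, p(63)=1505499, p(64)=1741630, p(65)=2012558, p(66)=2323520, p(67)=2679689, p(68)=3087735, p(69)=3554345, p(70)=4087968, p(71)=4697205, p(72)=5392783, p(73)=6185689, p(74)=7089500, p(75)=8118264, p(76)=9289091, p(77)=10619863, p(78)=12132164, p(79)=13848650, p(80)=15796476, p(81)=18004327, p(82)=20506255, p(83)=23338469, p(84)=26543660, p(85)=30167357, p(86)=34262962, p(87)=38887673, p(88)=44108109, p(89)=49995925, p(90)=56634173, p(91)=64112359, p(92)=72533807, p(93)=82010177, p(94)=92669720, p(95)=104651419, p(96)=118114304, p(97)=133230930, p(98)=150198136, p(99)=169229875, p(100)=190569292, p(101)=214481126, p(102)=241265379, p(103)=271248950, p(104)=304801365, p(105)=342325709, p(106)=384276336, p(107)=431149389, p(108)=483502844, p(109)=541946240, p(110)=607163746, p(111)=679903203, p(112)=761002156, p(113)=851376628, p(114)=952050665, p(115)=1064144451, p(116)=1188908248, p(117)=1327710076, p(118)=1482074143, p(119)=1653668665, p(120)=1844349560, p(121)=2056148051, p(122)=2291320912, p(123)=2552338241, p(124)=2841940500, p(125)=3163127352, p(126)=3519222692, p(127)=3913864295, p(128)=4351078600, p(129)=4835271870, p(130)=5371315400, p(131)=5964539504, p(132)=6620830889, p(133)=7346629512, p(134)=8149040695, p(135)=9035836076, p(136)=10015581680, p(137)=11097645016, p(138)=12292341831, p(139)=13610949895, p(140)=15065878135, p(141)=16670689208.
Final step: p(142) = p(141) + p(140) - p(137) - p(135) + p(130) + p(127) - p(120) - p(116) + p(107) + p(102) - p(91) - p(85) + p(72) + p(65) - p(50) - p(42) + p(25) + p(16)
= 16670689208 + 15065878135 - 11097645016 - 9035836076 + 5371315400 + 3913864295 - 1844349560 - 1188908248 + 431149389 + 241265379 - 64112359 - 30167357 + 5392783 + 2012558 - 204226 - 53174 + 1958 + 231
= 18440293320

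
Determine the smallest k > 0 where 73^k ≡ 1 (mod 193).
192

193 is prime, so ord(73) divides φ(193) = 192.
Divisors of 192: 1, 2, 3, 4, 6, 8, 12, 16, 24, 32, 48, 64, 96, 192.
Repeated squaring: 73^1 ≡ 73, 73^2 ≡ 118, 73^4 ≡ 28, 73^8 ≡ 12, 73^16 ≡ 144, 73^32 ≡ 85, 73^64 ≡ 84, 73^128 ≡ 108 (mod 193).
Test 73^d mod 193 for each divisor d in increasing order:
73^1 ≡ 73
73^2 ≡ 118
73^3 = 73^2·73^1 ≡ 122
73^4 ≡ 28
73^6 = 73^4·73^2 ≡ 23
73^8 ≡ 12
73^12 = 73^8·73^4 ≡ 143
73^16 ≡ 144
73^24 = 73^16·73^8 ≡ 184
73^32 ≡ 85
73^48 = 73^32·73^16 ≡ 81
73^64 ≡ 84
73^96 = 73^64·73^32 ≡ 192
73^192 = 73^128·73^64 ≡ 1  ← first divisor giving 1
The order is 192.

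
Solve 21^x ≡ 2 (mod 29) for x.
5

Baby-step giant-step with step n = ⌈√29⌉ = 6.
Baby steps 21^j mod 29 (j:value) for j=0..5: 0:1, 1:21, 2:6, 3:10, 4:7, 5:2.
h = 2 is already in the table at j=5, so x = 5.
Check: 21^5 ≡ 2 (mod 29).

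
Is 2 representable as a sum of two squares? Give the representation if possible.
1² + 1² (a=1, b=1)

Factorization: 2 = 2
By Fermat: n is sum of two squares iff every prime p ≡ 3 (mod 4) appears to even power.
All primes ≡ 3 (mod 4) appear to even power.
Search a = 0, 1, 2, … for 2 - a² a perfect square: first hit at a = 1: 2 - 1 = 1 = 1².
2 = 1² + 1² = 1 + 1 ✓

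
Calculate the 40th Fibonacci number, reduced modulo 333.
258

Matrix identity: Q^n = [[F_(n+1), F_n], [F_n, F_(n-1)]] with Q = [[1,1],[1,0]].
n = 40 = 101000₂. Square-and-multiply, entries mod 333:
Q^1 = [[1,1],[1,0]]
Q^2 = (Q^1)² = [[2,1],[1,1]]
Q^5 = (Q^2)²·Q = [[8,5],[5,3]]
Q^10 = (Q^5)² = [[89,55],[55,34]]
Q^20 = (Q^10)² = [[290,105],[105,185]]
Q^40 = (Q^20)² = [[220,258],[258,295]]
F_40 mod 333 = Q^40[0][1] = 258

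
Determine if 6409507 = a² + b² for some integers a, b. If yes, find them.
Not possible

Factorization: 6409507 = 13 × 79^3
By Fermat: n is sum of two squares iff every prime p ≡ 3 (mod 4) appears to even power.
Prime(s) ≡ 3 (mod 4) with odd exponent: [(79, 3)]
Therefore 6409507 cannot be expressed as a² + b².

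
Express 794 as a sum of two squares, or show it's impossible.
13² + 25² (a=13, b=25)

Factorization: 794 = 2 × 397
By Fermat: n is sum of two squares iff every prime p ≡ 3 (mod 4) appears to even power.
All primes ≡ 3 (mod 4) appear to even power.
Search a = 0, 1, 2, … for 794 - a² a perfect square: first hit at a = 13: 794 - 169 = 625 = 25².
794 = 13² + 25² = 169 + 625 ✓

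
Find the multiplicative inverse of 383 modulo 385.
192

gcd(383, 385) = 1, so the inverse exists.
Extended Euclidean algorithm on (385, 383):
385 = 1 × 383 + 2  ⟹  2 = (1)·385 + (-1)·383
383 = 191 × 2 + 1  ⟹  1 = (-191)·385 + (192)·383
So (192)·383 ≡ 1 (mod 385), i.e. 383^(-1) ≡ 192 (mod 385).
Check: 383 × 192 = 73536 ≡ 1 (mod 385)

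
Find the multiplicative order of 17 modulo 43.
21

43 is prime, so ord(17) divides φ(43) = 42.
Divisors of 42: 1, 2, 3, 6, 7, 14, 21, 42.
Repeated squaring: 17^1 ≡ 17, 17^2 ≡ 31, 17^4 ≡ 15, 17^8 ≡ 10, 17^16 ≡ 14, 17^32 ≡ 24 (mod 43).
Test 17^d mod 43 for each divisor d in increasing order:
17^1 ≡ 17
17^2 ≡ 31
17^3 = 17^2·17^1 ≡ 11
17^6 = 17^4·17^2 ≡ 35
17^7 = 17^4·17^2·17^1 ≡ 36
17^14 = 17^8·17^4·17^2 ≡ 6
17^21 = 17^16·17^4·17^1 ≡ 1  ← first divisor giving 1
The order is 21.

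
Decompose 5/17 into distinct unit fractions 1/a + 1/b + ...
1/4 + 1/23 + 1/1564

Greedy algorithm:
5/17: ceiling(17/5) = 4, use 1/4
3/68: ceiling(68/3) = 23, use 1/23
1/1564: ceiling(1564/1) = 1564, use 1/1564
Result: 5/17 = 1/4 + 1/23 + 1/1564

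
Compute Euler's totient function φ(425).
320

425 = 5^2 × 17
φ(n) = n × ∏(1 - 1/p) for each prime p dividing n
φ(425) = 425 × (1 - 1/5) × (1 - 1/17) = 320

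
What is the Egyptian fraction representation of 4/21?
1/6 + 1/42

Greedy algorithm:
4/21: ceiling(21/4) = 6, use 1/6
1/42: ceiling(42/1) = 42, use 1/42
Result: 4/21 = 1/6 + 1/42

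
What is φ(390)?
96

390 = 2 × 3 × 5 × 13
φ(n) = n × ∏(1 - 1/p) for each prime p dividing n
φ(390) = 390 × (1 - 1/2) × (1 - 1/3) × (1 - 1/5) × (1 - 1/13) = 96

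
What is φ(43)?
42

43 = 43
φ(n) = n × ∏(1 - 1/p) for each prime p dividing n
φ(43) = 43 × (1 - 1/43) = 42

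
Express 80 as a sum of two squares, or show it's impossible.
4² + 8² (a=4, b=8)

Factorization: 80 = 2^4 × 5
By Fermat: n is sum of two squares iff every prime p ≡ 3 (mod 4) appears to even power.
All primes ≡ 3 (mod 4) appear to even power.
Search a = 0, 1, 2, … for 80 - a² a perfect square: first hit at a = 4: 80 - 16 = 64 = 8².
80 = 4² + 8² = 16 + 64 ✓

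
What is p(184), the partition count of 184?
980462880430

p(n) counts ways to write n as a sum of positive integers (order ignored).
Euler's pentagonal recurrence: p(k) = p(k-1) + p(k-2) - p(k-5) - p(k-7) + p(k-12) + p(k-15) - ... (offsets j(3j∓1)/2, signs ++--, p(0)=1, p(<0)=0).
DP table for k = 0..183: p(0)=1, p(1)=1, p(2)=2, p(3)=3, p(4)=5, p(5)=7, p(6)=11, p(7)=15, p(8)=22, p(9)=30, p(10)=42, p(11)=56, p(12)=77, p(13)=101, p(14)=135, p(15)=176, p(16)=231, p(17)=297, p(18)=385, p(19)=490, p(20)=627, p(21)=792, p(22)=1002, p(23)=1255, p(24)=1575, p(25)=1958, p(26)=2436, p(27)=3010, p(28)=3718, p(29)=4565, p(30)=5604, p(31)=6842, p(32)=8349, p(33)=10143, p(34)=12310, p(35)=14883, p(36)=17977, p(37)=21637, p(38)=26015, p(39)=31185, p(40)=37338, p(41)=44583, p(42)=53174, p(43)=63261, p(44)=75175, p(45)=89134, p(46)=105558, p(47)=124754, p(48)=147273, p(49)=173525, p(50)=204226, p(51)=239943, p(52)=281589, p(53)=329931, p(54)=386155, p(55)=451276, p(56)=526823, p(57)=614154, p(58)=715220, p(59)=831820, p(60)=966467, p(61)=1121505, p(62)=1300156, p(63)=1505499, p(64)=1741630, p(65)=2012558, p(66)=2323520, p(67)=2679689, p(68)=3087735, p(69)=3554345, p(70)=4087968, p(71)=4697205, p(72)=5392783, p(73)=6185689, p(74)=7089500, p(75)=8118264, p(76)=9289091, p(77)=10619863, p(78)=12132164, p(79)=13848650, p(80)=15796476, p(81)=18004327, p(82)=20506255, p(83)=23338469, p(84)=26543660, p(85)=30167357, p(86)=34262962, p(87)=38887673, p(88)=44108109, p(89)=49995925, p(90)=56634173, p(91)=64112359, p(92)=72533807, p(93)=82010177, p(94)=92669720, p(95)=104651419, p(96)=118114304, p(97)=133230930, p(98)=150198136, p(99)=169229875, p(100)=190569292, p(101)=214481126, p(102)=241265379, p(103)=271248950, p(104)=304801365, p(105)=342325709, p(106)=384276336, p(107)=431149389, p(108)=483502844, p(109)=541946240, p(110)=607163746, p(111)=679903203, p(112)=761002156, p(113)=851376628, p(114)=952050665, p(115)=1064144451, p(116)=1188908248, p(117)=1327710076, p(118)=1482074143, p(119)=1653668665, p(120)=1844349560, p(121)=2056148051, p(122)=2291320912, p(123)=2552338241, p(124)=2841940500, p(125)=3163127352, p(126)=3519222692, p(127)=3913864295, p(128)=4351078600, p(129)=4835271870, p(130)=5371315400, p(131)=5964539504, p(132)=6620830889, p(133)=7346629512, p(134)=8149040695, p(135)=9035836076, p(136)=10015581680, p(137)=11097645016, p(138)=12292341831, p(139)=13610949895, p(140)=15065878135, p(141)=16670689208, p(142)=18440293320, p(143)=20390982757, p(144)=22540654445, p(145)=24908858009, p(146)=27517052599, p(147)=30388671978, p(148)=33549419497, p(149)=37027355200, p(150)=40853235313, p(151)=45060624582, p(152)=49686288421, p(153)=54770336324, p(154)=60356673280, p(155)=66493182097, p(156)=73232243759, p(157)=80630964769, p(158)=88751778802, p(159)=97662728555, p(160)=107438159466, p(161)=118159068427, p(162)=129913904637, p(163)=142798995930, p(164)=156919475295, p(165)=172389800255, p(166)=189334822579, p(167)=207890420102, p(168)=228204732751, p(169)=250438925115, p(170)=274768617130, p(171)=301384802048, p(172)=330495499613, p(173)=362326859895, p(174)=397125074750, p(175)=435157697830, p(176)=476715857290, p(177)=522115831195, p(178)=571701605655, p(179)=625846753120, p(180)=684957390936, p(181)=749474411781, p(182)=819876908323, p(183)=896684817527.
Final step: p(184) = p(183) + p(182) - p(179) - p(177) + p(172) + p(169) - p(162) - p(158) + p(149) + p(144) - p(133) - p(127) + p(114) + p(107) - p(92) - p(84) + p(67) + p(58) - p(39) - p(29) + p(8)
= 896684817527 + 819876908323 - 625846753120 - 522115831195 + 330495499613 + 250438925115 - 129913904637 - 88751778802 + 37027355200 + 22540654445 - 7346629512 - 3913864295 + 952050665 + 431149389 - 72533807 - 26543660 + 2679689 + 715220 - 31185 - 4565 + 22
= 980462880430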